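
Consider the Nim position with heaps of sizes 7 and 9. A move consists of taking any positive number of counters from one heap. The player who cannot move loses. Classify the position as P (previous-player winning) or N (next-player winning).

N-position

Nim-sum: 7 ⊕ 9 = 14.
The nim-sum is 14 ≠ 0, so this is an N-position: the player to move can win.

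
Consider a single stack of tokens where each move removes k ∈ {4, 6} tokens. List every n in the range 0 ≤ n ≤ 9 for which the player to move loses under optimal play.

Grundy values for subtraction set {4, 6}:
g(0) = mex{} = 0
g(1) = mex{} = 0
g(2) = mex{} = 0
g(3) = mex{} = 0
g(4) = mex{0} = 1
g(5) = mex{0} = 1
g(6) = mex{0} = 1
g(7) = mex{0} = 1
g(8) = mex{0,1} = 2
g(9) = mex{0,1} = 2
The P-positions (g = 0) in 0..9 are 0, 1, 2, 3.

0, 1, 2, 3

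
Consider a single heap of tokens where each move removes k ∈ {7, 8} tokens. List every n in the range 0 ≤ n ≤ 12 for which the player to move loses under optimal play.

Grundy values for subtraction set {7, 8}:
k:     0  1  2  3  4  5  6  7  8  9 10 11 12
g(k):  0  0  0  0  0  0  0  1  1  1  1  1  1
The P-positions (g = 0) in 0..12 are 0, 1, 2, 3, 4, 5, 6.

0, 1, 2, 3, 4, 5, 6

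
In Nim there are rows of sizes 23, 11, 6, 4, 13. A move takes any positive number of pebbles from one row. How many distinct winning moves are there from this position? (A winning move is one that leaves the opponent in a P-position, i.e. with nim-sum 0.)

1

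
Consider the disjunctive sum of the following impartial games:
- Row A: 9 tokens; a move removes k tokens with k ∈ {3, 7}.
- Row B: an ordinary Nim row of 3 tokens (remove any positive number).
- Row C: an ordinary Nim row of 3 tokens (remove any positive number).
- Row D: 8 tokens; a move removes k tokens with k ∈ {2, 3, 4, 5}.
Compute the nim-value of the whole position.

1

Build the Grundy sequence for row A with g(k) = mex{g(k−s) : s ∈ {3, 7}, s ≤ k}:
k:     0  1  2  3  4  5  6  7  8  9
g(k):  0  0  0  1  1  1  0  2  2  1
So g(9) = 1.
Row B is a plain Nim row of size 3, so its Grundy value is 3.
Row C is a plain Nim row of size 3, so its Grundy value is 3.
Grundy values for row D (subtraction set {2, 3, 4, 5}):
k:     0  1  2  3  4  5  6  7  8
g(k):  0  0  1  1  2  2  3  0  0
So g(8) = 0.
The value of a disjunctive sum is the nim-sum of the parts.
Combined value = 1 ⊕ 3 ⊕ 3 ⊕ 0 = 1.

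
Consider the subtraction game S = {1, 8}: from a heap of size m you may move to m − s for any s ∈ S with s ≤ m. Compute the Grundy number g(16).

Build the Grundy sequence with g(k) = mex{g(k−s) : s ∈ {1, 8}, s ≤ k}:
k:     0  1  2  3  4  5  6  7  8  9 10 11 12 13 14 15 16
g(k):  0  1  0  1  0  1  0  1  2  0  1  0  1  0  1  0  1
So g(16) = 1.

1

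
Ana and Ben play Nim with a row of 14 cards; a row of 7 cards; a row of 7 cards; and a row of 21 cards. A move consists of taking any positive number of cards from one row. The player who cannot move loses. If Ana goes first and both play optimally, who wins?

Ana wins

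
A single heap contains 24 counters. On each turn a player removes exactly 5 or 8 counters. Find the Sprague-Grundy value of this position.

2

Build the Grundy sequence with g(k) = mex{g(k−s) : s ∈ {5, 8}, s ≤ k}:
k:     0  1  2  3  4  5  6  7  8  9 10 11 12 13 14 15 16 17 18 19 20 21 22 23 24
g(k):  0  0  0  0  0  1  1  1  1  1  2  2  2  0  0  0  0  0  1  1  1  1  1  2  2
So g(24) = 2.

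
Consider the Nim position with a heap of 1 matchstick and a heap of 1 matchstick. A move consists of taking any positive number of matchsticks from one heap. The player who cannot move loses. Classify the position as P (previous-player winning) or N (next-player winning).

P-position

Nim-sum: 1 ^ 1 = 0.
The nim-sum is 0, so this is a P-position: the player to move is in a losing position under optimal play.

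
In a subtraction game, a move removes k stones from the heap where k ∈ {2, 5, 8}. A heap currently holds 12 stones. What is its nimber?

1

Build the Grundy sequence with g(k) = mex{g(k−s) : s ∈ {2, 5, 8}, s ≤ k}:
k:     0  1  2  3  4  5  6  7  8  9 10 11 12
g(k):  0  0  1  1  0  2  1  0  2  1  0  0  1
So g(12) = 1.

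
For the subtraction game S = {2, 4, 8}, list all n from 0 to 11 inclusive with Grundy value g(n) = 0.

0, 1, 6, 7

Compute g(0), g(1), … for moves {2, 4, 8}:
k:     0  1  2  3  4  5  6  7  8  9 10 11
g(k):  0  0  1  1  2  2  0  0  1  1  2  2
The P-positions (g = 0) in 0..11 are 0, 1, 6, 7.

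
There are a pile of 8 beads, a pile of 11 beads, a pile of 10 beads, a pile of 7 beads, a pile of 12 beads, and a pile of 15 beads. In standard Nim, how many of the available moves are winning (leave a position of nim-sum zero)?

5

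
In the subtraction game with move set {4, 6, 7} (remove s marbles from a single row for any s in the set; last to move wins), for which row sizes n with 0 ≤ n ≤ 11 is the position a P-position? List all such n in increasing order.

0, 1, 2, 3, 11

Build the Grundy sequence with g(k) = mex{g(k−s) : s ∈ {4, 6, 7}, s ≤ k}:
k:     0  1  2  3  4  5  6  7  8  9 10 11
g(k):  0  0  0  0  1  1  1  1  2  2  2  0
The P-positions (g = 0) in 0..11 are 0, 1, 2, 3, 11.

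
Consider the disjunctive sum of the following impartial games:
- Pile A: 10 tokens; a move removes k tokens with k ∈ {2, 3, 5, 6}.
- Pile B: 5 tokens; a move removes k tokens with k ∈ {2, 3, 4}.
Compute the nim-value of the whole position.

3

Build the Grundy sequence for pile A with g(k) = mex{g(k−s) : s ∈ {2, 3, 5, 6}, s ≤ k}:
g(0) = mex{} = 0
g(1) = mex{} = 0
g(2) = mex{0} = 1
g(3) = mex{0} = 1
g(4) = mex{0,1} = 2
g(5) = mex{0,1} = 2
g(6) = mex{0,1,2} = 3
g(7) = mex{0,1,2} = 3
g(8) = mex{1,2,3} = 0
g(9) = mex{1,2,3} = 0
g(10) = mex{0,2,3} = 1
So g(10) = 1.
For pile B, compute g(0), g(1), … with moves {2, 3, 4}:
k:     0  1  2  3  4  5
g(k):  0  0  1  1  2  2
So g(5) = 2.
By the Sprague-Grundy theorem, the Grundy value of a sum of independent games is the XOR of the component values.
Combined value = 1 ⊕ 2 = 3.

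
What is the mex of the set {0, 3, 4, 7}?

0 is in the set but 1 is not, so the mex is 1.

1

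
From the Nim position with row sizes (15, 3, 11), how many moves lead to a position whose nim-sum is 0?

1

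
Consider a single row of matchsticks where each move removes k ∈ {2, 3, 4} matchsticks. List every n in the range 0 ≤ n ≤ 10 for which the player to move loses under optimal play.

0, 1, 6, 7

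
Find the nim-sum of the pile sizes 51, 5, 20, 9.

Nim-sum: 51 ⊕ 5 ⊕ 20 ⊕ 9 = 43.

43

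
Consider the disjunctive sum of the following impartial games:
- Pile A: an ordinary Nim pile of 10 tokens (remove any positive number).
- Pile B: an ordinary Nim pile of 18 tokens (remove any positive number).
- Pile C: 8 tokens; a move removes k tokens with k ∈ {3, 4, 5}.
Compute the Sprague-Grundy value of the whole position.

24

Pile A is a plain Nim pile of size 10, so its Grundy value is 10.
Pile B is a plain Nim pile of size 18, so its Grundy value is 18.
For pile C, compute g(0), g(1), … with moves {3, 4, 5}:
g(0) = mex{} = 0
g(1) = mex{} = 0
g(2) = mex{} = 0
g(3) = mex{0} = 1
g(4) = mex{0} = 1
g(5) = mex{0} = 1
g(6) = mex{0,1} = 2
g(7) = mex{0,1} = 2
g(8) = mex{1} = 0
So g(8) = 0.
The value of a disjunctive sum is the nim-sum of the parts.
Combined value = 10 ⊕ 18 ⊕ 0 = 24.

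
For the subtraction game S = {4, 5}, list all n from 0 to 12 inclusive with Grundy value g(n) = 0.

0, 1, 2, 3, 9, 10, 11, 12

Build the Grundy sequence with g(k) = mex{g(k−s) : s ∈ {4, 5}, s ≤ k}:
k:     0  1  2  3  4  5  6  7  8  9 10 11 12
g(k):  0  0  0  0  1  1  1  1  2  0  0  0  0
The P-positions (g = 0) in 0..12 are 0, 1, 2, 3, 9, 10, 11, 12.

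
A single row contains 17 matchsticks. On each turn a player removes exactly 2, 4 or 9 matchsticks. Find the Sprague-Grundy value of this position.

2

Build the Grundy sequence with g(k) = mex{g(k−s) : s ∈ {2, 4, 9}, s ≤ k}:
k:     0  1  2  3  4  5  6  7  8  9 10 11 12 13 14 15 16 17
g(k):  0  0  1  1  2  2  0  0  1  1  2  2  0  0  1  1  2  2
So g(17) = 2.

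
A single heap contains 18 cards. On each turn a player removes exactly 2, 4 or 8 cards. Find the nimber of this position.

0

Grundy values for subtraction set {2, 4, 8}:
k:     0  1  2  3  4  5  6  7  8  9 10 11 12 13 14 15 16 17 18
g(k):  0  0  1  1  2  2  0  0  1  1  2  2  0  0  1  1  2  2  0
So g(18) = 0.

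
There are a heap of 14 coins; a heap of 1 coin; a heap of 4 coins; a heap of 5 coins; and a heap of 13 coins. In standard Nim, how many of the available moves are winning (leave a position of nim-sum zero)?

Compute the nim-sum pairwise:
14 ^ 1 = 15
15 ^ 4 = 11
11 ^ 5 = 14
14 ^ 13 = 3
The overall nim-sum is X = 3. A heap of size p has a winning move iff p XOR X < p (reduce it to p XOR X).
  14: 14 XOR 3 = 13 < 14 — winning move (to 13).
  1: 1 XOR 3 = 2 ≥ 1 — no move.
  4: 4 XOR 3 = 7 ≥ 4 — no move.
  5: 5 XOR 3 = 6 ≥ 5 — no move.
  13: 13 XOR 3 = 14 ≥ 13 — no move.
That gives 1 winning move.

1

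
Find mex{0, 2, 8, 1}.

The values 0, 1, 2 are all present; 3 is the first non-negative integer missing from the set.

3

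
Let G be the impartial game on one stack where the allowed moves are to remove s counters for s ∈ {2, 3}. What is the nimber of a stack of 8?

1

Compute g(0), g(1), … for moves {2, 3}:
k:     0  1  2  3  4  5  6  7  8
g(k):  0  0  1  1  2  0  0  1  1
So g(8) = 1.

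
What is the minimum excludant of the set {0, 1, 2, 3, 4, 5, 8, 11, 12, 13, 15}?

The values 0, 1, 2, 3, 4, 5 are all present; 6 is the first non-negative integer missing from the set.

6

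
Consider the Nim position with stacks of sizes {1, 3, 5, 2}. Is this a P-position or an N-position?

Compute the nim-sum pairwise:
1 ^ 3 = 2
2 ^ 5 = 7
7 ^ 2 = 5
The nim-sum is 5 ≠ 0, so this is an N-position: the player to move can win.

N-position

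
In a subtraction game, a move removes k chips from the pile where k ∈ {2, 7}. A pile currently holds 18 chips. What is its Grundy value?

0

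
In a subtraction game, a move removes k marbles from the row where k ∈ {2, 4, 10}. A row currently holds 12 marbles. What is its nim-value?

0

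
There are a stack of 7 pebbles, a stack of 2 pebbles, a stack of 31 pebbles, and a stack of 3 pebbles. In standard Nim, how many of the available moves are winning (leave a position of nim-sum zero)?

1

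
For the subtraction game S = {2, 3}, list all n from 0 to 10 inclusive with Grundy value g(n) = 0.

0, 1, 5, 6, 10

Build the Grundy sequence with g(k) = mex{g(k−s) : s ∈ {2, 3}, s ≤ k}:
g(0) = mex{} = 0
g(1) = mex{} = 0
g(2) = mex{0} = 1
g(3) = mex{0} = 1
g(4) = mex{0,1} = 2
g(5) = mex{1} = 0
g(6) = mex{1,2} = 0
g(7) = mex{0,2} = 1
g(8) = mex{0} = 1
g(9) = mex{0,1} = 2
g(10) = mex{1} = 0
The P-positions (g = 0) in 0..10 are 0, 1, 5, 6, 10.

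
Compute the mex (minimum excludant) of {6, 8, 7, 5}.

0

0 is not in the set, so the mex is 0.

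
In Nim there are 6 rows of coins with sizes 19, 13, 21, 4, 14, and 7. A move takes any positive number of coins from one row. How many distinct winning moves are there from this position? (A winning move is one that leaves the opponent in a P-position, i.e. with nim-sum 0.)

Bitwise XOR of the heap sizes:
  10011  (19)
  01101  (13)
  10101  (21)
  00100  (4)
  01110  (14)
  00111  (7)
  -----
  00110  (6)
The overall nim-sum is X = 6. A row of size p has a winning move iff p XOR X < p (reduce it to p XOR X).
  19: 19 XOR 6 = 21 ≥ 19 — no move.
  13: 13 XOR 6 = 11 < 13 — winning move (to 11).
  21: 21 XOR 6 = 19 < 21 — winning move (to 19).
  4: 4 XOR 6 = 2 < 4 — winning move (to 2).
  14: 14 XOR 6 = 8 < 14 — winning move (to 8).
  7: 7 XOR 6 = 1 < 7 — winning move (to 1).
That gives 5 winning moves.

5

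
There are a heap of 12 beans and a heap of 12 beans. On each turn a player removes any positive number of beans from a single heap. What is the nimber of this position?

0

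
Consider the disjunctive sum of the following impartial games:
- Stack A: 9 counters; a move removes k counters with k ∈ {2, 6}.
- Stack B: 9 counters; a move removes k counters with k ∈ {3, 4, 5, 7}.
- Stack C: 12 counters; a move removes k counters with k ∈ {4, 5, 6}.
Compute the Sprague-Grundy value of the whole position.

For stack A, compute g(0), g(1), … with moves {2, 6}:
k:     0  1  2  3  4  5  6  7  8  9
g(k):  0  0  1  1  0  0  1  1  0  0
So g(9) = 0.
For stack B, compute g(0), g(1), … with moves {3, 4, 5, 7}:
k:     0  1  2  3  4  5  6  7  8  9
g(k):  0  0  0  1  1  1  2  2  2  3
So g(9) = 3.
For stack C, compute g(0), g(1), … with moves {4, 5, 6}:
k:     0  1  2  3  4  5  6  7  8  9 10 11 12
g(k):  0  0  0  0  1  1  1  1  2  2  0  0  0
So g(12) = 0.
The value of a disjunctive sum is the nim-sum of the parts.
Combined value = 0 XOR 3 XOR 0 = 3.

3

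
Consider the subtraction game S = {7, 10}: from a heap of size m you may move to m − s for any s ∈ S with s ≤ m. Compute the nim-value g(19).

Build the Grundy sequence with g(k) = mex{g(k−s) : s ∈ {7, 10}, s ≤ k}:
k:     0  1  2  3  4  5  6  7  8  9 10 11 12 13 14 15 16 17 18 19
g(k):  0  0  0  0  0  0  0  1  1  1  1  1  1  1  2  2  2  0  0  0
So g(19) = 0.

0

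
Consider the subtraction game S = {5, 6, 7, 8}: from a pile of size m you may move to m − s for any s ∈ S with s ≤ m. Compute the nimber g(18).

Build the Grundy sequence with g(k) = mex{g(k−s) : s ∈ {5, 6, 7, 8}, s ≤ k}:
k:     0  1  2  3  4  5  6  7  8  9 10 11 12 13 14 15 16 17 18
g(k):  0  0  0  0  0  1  1  1  1  1  2  2  2  0  0  0  0  0  1
So g(18) = 1.

1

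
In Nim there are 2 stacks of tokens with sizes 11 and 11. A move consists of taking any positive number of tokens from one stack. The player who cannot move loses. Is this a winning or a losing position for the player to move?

Losing position

In binary:
  1011  (11)
  1011  (11)
  ----
  0000  (0)
The nim-sum is 0, so this is a P-position: the player to move is in a losing position under optimal play.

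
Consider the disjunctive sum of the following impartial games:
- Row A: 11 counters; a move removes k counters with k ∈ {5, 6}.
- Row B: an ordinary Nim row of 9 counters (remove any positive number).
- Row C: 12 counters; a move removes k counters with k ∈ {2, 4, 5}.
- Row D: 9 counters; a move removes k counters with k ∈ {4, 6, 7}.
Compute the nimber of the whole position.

For row A, compute g(0), g(1), … with moves {5, 6}:
k:     0  1  2  3  4  5  6  7  8  9 10 11
g(k):  0  0  0  0  0  1  1  1  1  1  2  0
So g(11) = 0.
Row B is a plain Nim row of size 9, so its Grundy value is 9.
Grundy values for row C (subtraction set {2, 4, 5}):
g(0) = mex{} = 0
g(1) = mex{} = 0
g(2) = mex{0} = 1
g(3) = mex{0} = 1
g(4) = mex{0,1} = 2
g(5) = mex{0,1} = 2
g(6) = mex{0,1,2} = 3
g(7) = mex{1,2} = 0
g(8) = mex{1,2,3} = 0
g(9) = mex{0,2} = 1
g(10) = mex{0,2,3} = 1
g(11) = mex{0,1,3} = 2
g(12) = mex{0,1} = 2
So g(12) = 2.
Grundy values for row D (subtraction set {4, 6, 7}):
k:     0  1  2  3  4  5  6  7  8  9
g(k):  0  0  0  0  1  1  1  1  2  2
So g(9) = 2.
By the Sprague-Grundy theorem, the Grundy value of a sum of independent games is the XOR of the component values.
Combined value = 0 ⊕ 9 ⊕ 2 ⊕ 2 = 9.

9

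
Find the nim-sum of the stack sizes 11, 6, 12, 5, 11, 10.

5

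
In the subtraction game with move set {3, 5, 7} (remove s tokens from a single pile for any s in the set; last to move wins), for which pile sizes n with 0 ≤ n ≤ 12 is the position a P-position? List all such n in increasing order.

0, 1, 2, 10, 11, 12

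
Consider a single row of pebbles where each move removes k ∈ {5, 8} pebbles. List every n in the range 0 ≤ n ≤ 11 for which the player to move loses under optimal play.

0, 1, 2, 3, 4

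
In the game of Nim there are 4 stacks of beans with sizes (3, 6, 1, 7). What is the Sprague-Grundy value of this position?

3

Nim-sum: 3 ^ 6 ^ 1 ^ 7 = 3.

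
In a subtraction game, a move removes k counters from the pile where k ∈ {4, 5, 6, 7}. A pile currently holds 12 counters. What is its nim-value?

Build the Grundy sequence with g(k) = mex{g(k−s) : s ∈ {4, 5, 6, 7}, s ≤ k}:
g(0) = mex{} = 0
g(1) = mex{} = 0
g(2) = mex{} = 0
g(3) = mex{} = 0
g(4) = mex{0} = 1
g(5) = mex{0} = 1
g(6) = mex{0} = 1
g(7) = mex{0} = 1
g(8) = mex{0,1} = 2
g(9) = mex{0,1} = 2
g(10) = mex{0,1} = 2
g(11) = mex{1} = 0
g(12) = mex{1,2} = 0
So g(12) = 0.

0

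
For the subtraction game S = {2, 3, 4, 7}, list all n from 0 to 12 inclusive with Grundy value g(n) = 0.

Build the Grundy sequence with g(k) = mex{g(k−s) : s ∈ {2, 3, 4, 7}, s ≤ k}:
g(0) = mex{} = 0
g(1) = mex{} = 0
g(2) = mex{0} = 1
g(3) = mex{0} = 1
g(4) = mex{0,1} = 2
g(5) = mex{0,1} = 2
g(6) = mex{1,2} = 0
g(7) = mex{0,1,2} = 3
g(8) = mex{0,2} = 1
g(9) = mex{0,1,2,3} = 4
g(10) = mex{0,1,3} = 2
g(11) = mex{1,2,3,4} = 0
g(12) = mex{1,2,4} = 0
The P-positions (g = 0) in 0..12 are 0, 1, 6, 11, 12.

0, 1, 6, 11, 12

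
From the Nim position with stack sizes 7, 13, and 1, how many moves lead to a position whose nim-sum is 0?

1

Bitwise XOR of the heap sizes:
  0111  (7)
  1101  (13)
  0001  (1)
  ----
  1011  (11)
The overall nim-sum is X = 11. A stack of size p has a winning move iff p XOR X < p (reduce it to p XOR X).
  7: 7 XOR 11 = 12 ≥ 7 — no move.
  13: 13 XOR 11 = 6 < 13 — winning move (to 6).
  1: 1 XOR 11 = 10 ≥ 1 — no move.
That gives 1 winning move.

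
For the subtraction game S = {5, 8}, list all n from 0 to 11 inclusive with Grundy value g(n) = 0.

0, 1, 2, 3, 4

Grundy values for subtraction set {5, 8}:
g(0) = mex{} = 0
g(1) = mex{} = 0
g(2) = mex{} = 0
g(3) = mex{} = 0
g(4) = mex{} = 0
g(5) = mex{0} = 1
g(6) = mex{0} = 1
g(7) = mex{0} = 1
g(8) = mex{0} = 1
g(9) = mex{0} = 1
g(10) = mex{0,1} = 2
g(11) = mex{0,1} = 2
The P-positions (g = 0) in 0..11 are 0, 1, 2, 3, 4.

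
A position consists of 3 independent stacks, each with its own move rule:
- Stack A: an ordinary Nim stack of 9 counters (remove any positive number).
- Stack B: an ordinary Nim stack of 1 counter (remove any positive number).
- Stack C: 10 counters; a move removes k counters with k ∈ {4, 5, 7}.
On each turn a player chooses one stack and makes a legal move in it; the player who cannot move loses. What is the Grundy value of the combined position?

Stack A is a plain Nim stack of size 9, so its Grundy value is 9.
Stack B is a plain Nim stack of size 1, so its Grundy value is 1.
Grundy values for stack C (subtraction set {4, 5, 7}):
k:     0  1  2  3  4  5  6  7  8  9 10
g(k):  0  0  0  0  1  1  1  1  2  2  2
So g(10) = 2.
By the Sprague-Grundy theorem, the Grundy value of a sum of independent games is the XOR of the component values.
Combined value = 9 XOR 1 XOR 2 = 10.

10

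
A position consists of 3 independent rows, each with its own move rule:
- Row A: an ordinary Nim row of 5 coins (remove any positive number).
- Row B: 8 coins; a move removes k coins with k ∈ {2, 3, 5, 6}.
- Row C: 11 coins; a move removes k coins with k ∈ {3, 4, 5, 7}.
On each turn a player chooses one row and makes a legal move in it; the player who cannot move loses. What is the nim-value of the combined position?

5

Row A is a plain Nim row of size 5, so its Grundy value is 5.
For row B, compute g(0), g(1), … with moves {2, 3, 5, 6}:
g(0) = mex{} = 0
g(1) = mex{} = 0
g(2) = mex{0} = 1
g(3) = mex{0} = 1
g(4) = mex{0,1} = 2
g(5) = mex{0,1} = 2
g(6) = mex{0,1,2} = 3
g(7) = mex{0,1,2} = 3
g(8) = mex{1,2,3} = 0
So g(8) = 0.
Build the Grundy sequence for row C with g(k) = mex{g(k−s) : s ∈ {3, 4, 5, 7}, s ≤ k}:
g(0) = mex{} = 0
g(1) = mex{} = 0
g(2) = mex{} = 0
g(3) = mex{0} = 1
g(4) = mex{0} = 1
g(5) = mex{0} = 1
g(6) = mex{0,1} = 2
g(7) = mex{0,1} = 2
g(8) = mex{0,1} = 2
g(9) = mex{0,1,2} = 3
g(10) = mex{1,2} = 0
g(11) = mex{1,2} = 0
So g(11) = 0.
By the Sprague-Grundy theorem, the Grundy value of a sum of independent games is the XOR of the component values.
Combined value = 5 ⊕ 0 ⊕ 0 = 5.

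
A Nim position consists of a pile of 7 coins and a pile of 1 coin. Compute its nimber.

6

In binary:
  111  (7)
  001  (1)
  ---
  110  (6)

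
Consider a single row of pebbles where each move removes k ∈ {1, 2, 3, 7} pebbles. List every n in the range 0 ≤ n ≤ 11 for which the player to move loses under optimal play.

0, 4, 8

Compute g(0), g(1), … for moves {1, 2, 3, 7}:
k:     0  1  2  3  4  5  6  7  8  9 10 11
g(k):  0  1  2  3  0  1  2  3  0  1  2  3
The P-positions (g = 0) in 0..11 are 0, 4, 8.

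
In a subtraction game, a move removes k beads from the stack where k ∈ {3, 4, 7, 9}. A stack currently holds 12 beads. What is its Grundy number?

Grundy values for subtraction set {3, 4, 7, 9}:
k:     0  1  2  3  4  5  6  7  8  9 10 11 12
g(k):  0  0  0  1  1  1  2  2  2  3  3  3  0
So g(12) = 0.

0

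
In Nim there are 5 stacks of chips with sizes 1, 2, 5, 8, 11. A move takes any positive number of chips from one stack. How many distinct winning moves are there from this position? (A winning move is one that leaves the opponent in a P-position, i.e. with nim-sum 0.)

1

Compute the nim-sum pairwise:
1 ^ 2 = 3
3 ^ 5 = 6
6 ^ 8 = 14
14 ^ 11 = 5
The overall nim-sum is X = 5. A stack of size p has a winning move iff p XOR X < p (reduce it to p XOR X).
  1: 1 XOR 5 = 4 ≥ 1 — no move.
  2: 2 XOR 5 = 7 ≥ 2 — no move.
  5: 5 XOR 5 = 0 < 5 — winning move (to 0).
  8: 8 XOR 5 = 13 ≥ 8 — no move.
  11: 11 XOR 5 = 14 ≥ 11 — no move.
That gives 1 winning move.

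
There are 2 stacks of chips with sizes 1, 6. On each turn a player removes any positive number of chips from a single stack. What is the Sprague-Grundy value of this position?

7

Compute the nim-sum pairwise:
1 ⊕ 6 = 7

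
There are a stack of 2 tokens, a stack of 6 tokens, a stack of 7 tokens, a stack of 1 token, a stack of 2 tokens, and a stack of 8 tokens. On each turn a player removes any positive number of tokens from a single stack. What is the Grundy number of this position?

Compute the nim-sum pairwise:
2 XOR 6 = 4
4 XOR 7 = 3
3 XOR 1 = 2
2 XOR 2 = 0
0 XOR 8 = 8

8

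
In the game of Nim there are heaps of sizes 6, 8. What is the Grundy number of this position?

14

Nim-sum: 6 XOR 8 = 14.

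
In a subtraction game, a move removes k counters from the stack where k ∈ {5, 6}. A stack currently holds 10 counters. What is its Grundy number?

2

Grundy values for subtraction set {5, 6}:
g(0) = mex{} = 0
g(1) = mex{} = 0
g(2) = mex{} = 0
g(3) = mex{} = 0
g(4) = mex{} = 0
g(5) = mex{0} = 1
g(6) = mex{0} = 1
g(7) = mex{0} = 1
g(8) = mex{0} = 1
g(9) = mex{0} = 1
g(10) = mex{0,1} = 2
So g(10) = 2.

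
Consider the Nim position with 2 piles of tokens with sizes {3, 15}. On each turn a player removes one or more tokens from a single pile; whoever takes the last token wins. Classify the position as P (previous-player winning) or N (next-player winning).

N-position

Compute the nim-sum pairwise:
3 XOR 15 = 12
The nim-sum is 12 ≠ 0, so this is an N-position: the player to move can win.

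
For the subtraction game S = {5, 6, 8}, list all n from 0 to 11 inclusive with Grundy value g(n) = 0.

0, 1, 2, 3, 4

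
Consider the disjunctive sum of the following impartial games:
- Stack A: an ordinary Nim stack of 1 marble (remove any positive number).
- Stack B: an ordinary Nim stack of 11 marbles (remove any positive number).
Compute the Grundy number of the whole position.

10

Stack A is a plain Nim stack of size 1, so its Grundy value is 1.
Stack B is a plain Nim stack of size 11, so its Grundy value is 11.
By the Sprague-Grundy theorem, the Grundy value of a sum of independent games is the XOR of the component values.
Combined value = 1 XOR 11 = 10.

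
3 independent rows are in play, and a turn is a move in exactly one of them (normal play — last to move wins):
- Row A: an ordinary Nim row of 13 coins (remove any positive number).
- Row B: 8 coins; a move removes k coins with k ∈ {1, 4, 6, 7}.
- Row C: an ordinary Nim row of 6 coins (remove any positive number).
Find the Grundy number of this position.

Row A is a plain Nim row of size 13, so its Grundy value is 13.
For row B, compute g(0), g(1), … with moves {1, 4, 6, 7}:
g(0) = mex{} = 0
g(1) = mex{0} = 1
g(2) = mex{1} = 0
g(3) = mex{0} = 1
g(4) = mex{0,1} = 2
g(5) = mex{1,2} = 0
g(6) = mex{0} = 1
g(7) = mex{0,1} = 2
g(8) = mex{0,1,2} = 3
So g(8) = 3.
Row C is a plain Nim row of size 6, so its Grundy value is 6.
The value of a disjunctive sum is the nim-sum of the parts.
Combined value = 13 XOR 3 XOR 6 = 8.

8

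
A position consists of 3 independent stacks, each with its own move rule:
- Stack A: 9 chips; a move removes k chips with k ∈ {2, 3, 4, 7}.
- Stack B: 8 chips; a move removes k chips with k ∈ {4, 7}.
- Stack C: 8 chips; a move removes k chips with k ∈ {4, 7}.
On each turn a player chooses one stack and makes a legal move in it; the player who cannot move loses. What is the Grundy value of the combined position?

Grundy values for stack A (subtraction set {2, 3, 4, 7}):
k:     0  1  2  3  4  5  6  7  8  9
g(k):  0  0  1  1  2  2  0  3  1  4
So g(9) = 4.
Build the Grundy sequence for stack B with g(k) = mex{g(k−s) : s ∈ {4, 7}, s ≤ k}:
k:     0  1  2  3  4  5  6  7  8
g(k):  0  0  0  0  1  1  1  1  2
So g(8) = 2.
Grundy values for stack C (subtraction set {4, 7}):
k:     0  1  2  3  4  5  6  7  8
g(k):  0  0  0  0  1  1  1  1  2
So g(8) = 2.
The value of a disjunctive sum is the nim-sum of the parts.
Combined value = 4 XOR 2 XOR 2 = 4.

4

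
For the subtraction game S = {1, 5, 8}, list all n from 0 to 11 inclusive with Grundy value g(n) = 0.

0, 2, 4, 6

Grundy values for subtraction set {1, 5, 8}:
k:     0  1  2  3  4  5  6  7  8  9 10 11
g(k):  0  1  0  1  0  1  0  1  2  3  2  3
The P-positions (g = 0) in 0..11 are 0, 2, 4, 6.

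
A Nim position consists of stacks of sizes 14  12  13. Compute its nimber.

Write each in binary and XOR column by column:
  1110  (14)
  1100  (12)
  1101  (13)
  ----
  1111  (15)

15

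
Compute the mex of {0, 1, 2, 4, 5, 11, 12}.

The values 0, 1, 2 are all present; 3 is the first non-negative integer missing from the set.

3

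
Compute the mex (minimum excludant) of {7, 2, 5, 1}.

0

0 is not in the set, so the mex is 0.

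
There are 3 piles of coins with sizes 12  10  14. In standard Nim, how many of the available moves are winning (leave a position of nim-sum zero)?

3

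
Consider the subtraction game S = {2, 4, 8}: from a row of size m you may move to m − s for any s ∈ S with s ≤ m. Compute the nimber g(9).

1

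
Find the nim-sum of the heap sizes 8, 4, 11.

7

Nim-sum: 8 ^ 4 ^ 11 = 7.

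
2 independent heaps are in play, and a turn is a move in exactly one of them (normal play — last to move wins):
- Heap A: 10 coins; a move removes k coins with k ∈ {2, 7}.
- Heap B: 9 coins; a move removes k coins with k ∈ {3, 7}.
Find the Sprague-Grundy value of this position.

1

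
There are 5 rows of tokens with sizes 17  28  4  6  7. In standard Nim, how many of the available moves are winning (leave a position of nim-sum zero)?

Compute the nim-sum pairwise:
17 XOR 28 = 13
13 XOR 4 = 9
9 XOR 6 = 15
15 XOR 7 = 8
The overall nim-sum is X = 8. A row of size p has a winning move iff p XOR X < p (reduce it to p XOR X).
  17: 17 XOR 8 = 25 ≥ 17 — no move.
  28: 28 XOR 8 = 20 < 28 — winning move (to 20).
  4: 4 XOR 8 = 12 ≥ 4 — no move.
  6: 6 XOR 8 = 14 ≥ 6 — no move.
  7: 7 XOR 8 = 15 ≥ 7 — no move.
That gives 1 winning move.

1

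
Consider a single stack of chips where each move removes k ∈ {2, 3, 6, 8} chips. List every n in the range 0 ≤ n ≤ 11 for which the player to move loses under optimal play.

Grundy values for subtraction set {2, 3, 6, 8}:
g(0) = mex{} = 0
g(1) = mex{} = 0
g(2) = mex{0} = 1
g(3) = mex{0} = 1
g(4) = mex{0,1} = 2
g(5) = mex{1} = 0
g(6) = mex{0,1,2} = 3
g(7) = mex{0,2} = 1
g(8) = mex{0,1,3} = 2
g(9) = mex{0,1,3} = 2
g(10) = mex{1,2} = 0
g(11) = mex{0,1,2} = 3
The P-positions (g = 0) in 0..11 are 0, 1, 5, 10.

0, 1, 5, 10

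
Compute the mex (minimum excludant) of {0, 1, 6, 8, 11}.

The values 0, 1 are all present; 2 is the first non-negative integer missing from the set.

2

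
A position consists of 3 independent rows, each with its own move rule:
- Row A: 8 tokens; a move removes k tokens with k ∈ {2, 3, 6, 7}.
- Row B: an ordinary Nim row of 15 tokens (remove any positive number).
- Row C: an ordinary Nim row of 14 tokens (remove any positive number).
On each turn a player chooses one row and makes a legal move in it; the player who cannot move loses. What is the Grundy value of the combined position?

3

Grundy values for row A (subtraction set {2, 3, 6, 7}):
k:     0  1  2  3  4  5  6  7  8
g(k):  0  0  1  1  2  0  3  1  2
So g(8) = 2.
Row B is a plain Nim row of size 15, so its Grundy value is 15.
Row C is a plain Nim row of size 14, so its Grundy value is 14.
The value of a disjunctive sum is the nim-sum of the parts.
Combined value = 2 XOR 15 XOR 14 = 3.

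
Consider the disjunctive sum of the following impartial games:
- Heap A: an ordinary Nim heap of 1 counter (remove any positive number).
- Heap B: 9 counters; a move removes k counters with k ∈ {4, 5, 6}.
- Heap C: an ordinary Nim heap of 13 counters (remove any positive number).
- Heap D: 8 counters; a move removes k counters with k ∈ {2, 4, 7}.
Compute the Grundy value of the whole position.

15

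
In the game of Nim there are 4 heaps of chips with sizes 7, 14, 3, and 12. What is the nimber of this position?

6

Compute the nim-sum pairwise:
7 ^ 14 = 9
9 ^ 3 = 10
10 ^ 12 = 6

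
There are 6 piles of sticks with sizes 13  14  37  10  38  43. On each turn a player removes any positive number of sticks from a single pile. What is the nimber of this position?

Nim-sum: 13 ⊕ 14 ⊕ 37 ⊕ 10 ⊕ 38 ⊕ 43 = 33.

33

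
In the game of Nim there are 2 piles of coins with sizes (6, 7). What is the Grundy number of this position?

1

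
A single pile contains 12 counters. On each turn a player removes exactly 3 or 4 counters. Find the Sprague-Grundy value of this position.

Compute g(0), g(1), … for moves {3, 4}:
k:     0  1  2  3  4  5  6  7  8  9 10 11 12
g(k):  0  0  0  1  1  1  2  0  0  0  1  1  1
So g(12) = 1.

1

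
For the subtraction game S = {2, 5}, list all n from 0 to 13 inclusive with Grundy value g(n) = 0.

0, 1, 4, 7, 8, 11

Grundy values for subtraction set {2, 5}:
k:     0  1  2  3  4  5  6  7  8  9 10 11 12 13
g(k):  0  0  1  1  0  2  1  0  0  1  1  0  2  1
The P-positions (g = 0) in 0..13 are 0, 1, 4, 7, 8, 11.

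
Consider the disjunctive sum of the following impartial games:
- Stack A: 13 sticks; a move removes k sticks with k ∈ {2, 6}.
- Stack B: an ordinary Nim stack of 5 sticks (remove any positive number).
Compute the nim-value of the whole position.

For stack A, compute g(0), g(1), … with moves {2, 6}:
k:     0  1  2  3  4  5  6  7  8  9 10 11 12 13
g(k):  0  0  1  1  0  0  1  1  0  0  1  1  0  0
So g(13) = 0.
Stack B is a plain Nim stack of size 5, so its Grundy value is 5.
By the Sprague-Grundy theorem, the Grundy value of a sum of independent games is the XOR of the component values.
Combined value = 0 ⊕ 5 = 5.

5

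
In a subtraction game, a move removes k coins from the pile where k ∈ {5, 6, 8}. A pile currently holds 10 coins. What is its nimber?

2

Compute g(0), g(1), … for moves {5, 6, 8}:
g(0) = mex{} = 0
g(1) = mex{} = 0
g(2) = mex{} = 0
g(3) = mex{} = 0
g(4) = mex{} = 0
g(5) = mex{0} = 1
g(6) = mex{0} = 1
g(7) = mex{0} = 1
g(8) = mex{0} = 1
g(9) = mex{0} = 1
g(10) = mex{0,1} = 2
So g(10) = 2.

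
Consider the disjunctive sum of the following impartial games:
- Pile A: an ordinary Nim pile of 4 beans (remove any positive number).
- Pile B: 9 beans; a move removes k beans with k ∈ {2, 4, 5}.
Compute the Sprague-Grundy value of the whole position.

5

Pile A is a plain Nim pile of size 4, so its Grundy value is 4.
For pile B, compute g(0), g(1), … with moves {2, 4, 5}:
k:     0  1  2  3  4  5  6  7  8  9
g(k):  0  0  1  1  2  2  3  0  0  1
So g(9) = 1.
The value of a disjunctive sum is the nim-sum of the parts.
Combined value = 4 ⊕ 1 = 5.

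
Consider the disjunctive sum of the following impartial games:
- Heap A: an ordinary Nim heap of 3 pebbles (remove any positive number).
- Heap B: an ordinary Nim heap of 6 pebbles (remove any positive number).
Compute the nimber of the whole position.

5

Heap A is a plain Nim heap of size 3, so its Grundy value is 3.
Heap B is a plain Nim heap of size 6, so its Grundy value is 6.
By the Sprague-Grundy theorem, the Grundy value of a sum of independent games is the XOR of the component values.
Combined value = 3 ⊕ 6 = 5.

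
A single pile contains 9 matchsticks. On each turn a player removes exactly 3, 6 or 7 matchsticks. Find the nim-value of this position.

3

Build the Grundy sequence with g(k) = mex{g(k−s) : s ∈ {3, 6, 7}, s ≤ k}:
k:     0  1  2  3  4  5  6  7  8  9
g(k):  0  0  0  1  1  1  2  2  2  3
So g(9) = 3.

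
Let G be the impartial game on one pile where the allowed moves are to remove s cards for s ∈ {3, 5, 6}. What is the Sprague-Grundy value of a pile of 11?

Compute g(0), g(1), … for moves {3, 5, 6}:
k:     0  1  2  3  4  5  6  7  8  9 10 11
g(k):  0  0  0  1  1  1  2  2  2  0  0  0
So g(11) = 0.

0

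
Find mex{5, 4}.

0

0 is not in the set, so the mex is 0.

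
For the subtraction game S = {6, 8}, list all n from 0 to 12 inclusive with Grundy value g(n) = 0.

0, 1, 2, 3, 4, 5

Compute g(0), g(1), … for moves {6, 8}:
k:     0  1  2  3  4  5  6  7  8  9 10 11 12
g(k):  0  0  0  0  0  0  1  1  1  1  1  1  2
The P-positions (g = 0) in 0..12 are 0, 1, 2, 3, 4, 5.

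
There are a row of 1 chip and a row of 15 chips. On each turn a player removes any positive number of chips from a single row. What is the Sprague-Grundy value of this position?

14

Compute the nim-sum pairwise:
1 ^ 15 = 14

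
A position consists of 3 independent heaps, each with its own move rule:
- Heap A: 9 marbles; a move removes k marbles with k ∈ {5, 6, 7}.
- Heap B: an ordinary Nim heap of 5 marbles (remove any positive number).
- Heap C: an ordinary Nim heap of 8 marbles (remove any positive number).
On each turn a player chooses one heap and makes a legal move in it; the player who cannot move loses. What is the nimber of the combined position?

12

Grundy values for heap A (subtraction set {5, 6, 7}):
g(0) = mex{} = 0
g(1) = mex{} = 0
g(2) = mex{} = 0
g(3) = mex{} = 0
g(4) = mex{} = 0
g(5) = mex{0} = 1
g(6) = mex{0} = 1
g(7) = mex{0} = 1
g(8) = mex{0} = 1
g(9) = mex{0} = 1
So g(9) = 1.
Heap B is a plain Nim heap of size 5, so its Grundy value is 5.
Heap C is a plain Nim heap of size 8, so its Grundy value is 8.
By the Sprague-Grundy theorem, the Grundy value of a sum of independent games is the XOR of the component values.
Combined value = 1 ⊕ 5 ⊕ 8 = 12.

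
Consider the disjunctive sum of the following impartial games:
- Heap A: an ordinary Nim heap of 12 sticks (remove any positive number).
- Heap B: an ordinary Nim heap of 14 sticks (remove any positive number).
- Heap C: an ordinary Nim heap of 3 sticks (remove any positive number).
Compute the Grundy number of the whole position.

1

Heap A is a plain Nim heap of size 12, so its Grundy value is 12.
Heap B is a plain Nim heap of size 14, so its Grundy value is 14.
Heap C is a plain Nim heap of size 3, so its Grundy value is 3.
The value of a disjunctive sum is the nim-sum of the parts.
Combined value = 12 XOR 14 XOR 3 = 1.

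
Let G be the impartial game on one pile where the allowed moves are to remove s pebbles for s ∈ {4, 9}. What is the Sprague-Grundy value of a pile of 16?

0

Grundy values for subtraction set {4, 9}:
k:     0  1  2  3  4  5  6  7  8  9 10 11 12 13 14 15 16
g(k):  0  0  0  0  1  1  1  1  0  2  2  2  1  0  0  0  0
So g(16) = 0.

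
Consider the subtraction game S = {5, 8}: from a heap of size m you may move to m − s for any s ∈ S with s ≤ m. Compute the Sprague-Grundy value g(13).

0

Grundy values for subtraction set {5, 8}:
g(0) = mex{} = 0
g(1) = mex{} = 0
g(2) = mex{} = 0
g(3) = mex{} = 0
g(4) = mex{} = 0
g(5) = mex{0} = 1
g(6) = mex{0} = 1
g(7) = mex{0} = 1
g(8) = mex{0} = 1
g(9) = mex{0} = 1
g(10) = mex{0,1} = 2
g(11) = mex{0,1} = 2
g(12) = mex{0,1} = 2
g(13) = mex{1} = 0
So g(13) = 0.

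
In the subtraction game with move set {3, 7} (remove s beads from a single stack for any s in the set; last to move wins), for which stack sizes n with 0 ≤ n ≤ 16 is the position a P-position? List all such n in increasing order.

0, 1, 2, 6, 10, 11, 12, 16

Compute g(0), g(1), … for moves {3, 7}:
k:     0  1  2  3  4  5  6  7  8  9 10 11 12 13 14 15 16
g(k):  0  0  0  1  1  1  0  2  2  1  0  0  0  1  1  1  0
The P-positions (g = 0) in 0..16 are 0, 1, 2, 6, 10, 11, 12, 16.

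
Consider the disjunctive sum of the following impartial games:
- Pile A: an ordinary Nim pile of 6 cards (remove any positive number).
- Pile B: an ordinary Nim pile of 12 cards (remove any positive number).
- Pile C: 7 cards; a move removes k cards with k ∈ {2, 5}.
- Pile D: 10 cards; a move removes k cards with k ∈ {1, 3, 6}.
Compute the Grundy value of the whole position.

11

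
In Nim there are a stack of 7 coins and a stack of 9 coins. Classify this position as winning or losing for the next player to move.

Nim-sum: 7 ⊕ 9 = 14.
The nim-sum is 14 ≠ 0, so this is an N-position: the player to move can win.

Winning position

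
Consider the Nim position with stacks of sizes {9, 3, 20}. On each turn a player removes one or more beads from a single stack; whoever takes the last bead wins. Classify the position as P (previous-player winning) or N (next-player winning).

N-position

Compute the nim-sum pairwise:
9 ⊕ 3 = 10
10 ⊕ 20 = 30
The nim-sum is 30 ≠ 0, so this is an N-position: the player to move can win.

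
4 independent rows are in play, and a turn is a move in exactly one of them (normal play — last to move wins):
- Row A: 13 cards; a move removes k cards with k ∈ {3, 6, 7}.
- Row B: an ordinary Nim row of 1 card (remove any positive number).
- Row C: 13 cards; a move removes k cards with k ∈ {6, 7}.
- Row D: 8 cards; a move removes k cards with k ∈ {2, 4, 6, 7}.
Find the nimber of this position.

4

Grundy values for row A (subtraction set {3, 6, 7}):
k:     0  1  2  3  4  5  6  7  8  9 10 11 12 13
g(k):  0  0  0  1  1  1  2  2  2  3  0  0  0  1
So g(13) = 1.
Row B is a plain Nim row of size 1, so its Grundy value is 1.
For row C, compute g(0), g(1), … with moves {6, 7}:
k:     0  1  2  3  4  5  6  7  8  9 10 11 12 13
g(k):  0  0  0  0  0  0  1  1  1  1  1  1  2  0
So g(13) = 0.
Grundy values for row D (subtraction set {2, 4, 6, 7}):
k:     0  1  2  3  4  5  6  7  8
g(k):  0  0  1  1  2  2  3  3  4
So g(8) = 4.
By the Sprague-Grundy theorem, the Grundy value of a sum of independent games is the XOR of the component values.
Combined value = 1 XOR 1 XOR 0 XOR 4 = 4.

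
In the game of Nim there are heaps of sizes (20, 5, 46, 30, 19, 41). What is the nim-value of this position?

In binary:
  010100  (20)
  000101  (5)
  101110  (46)
  011110  (30)
  010011  (19)
  101001  (41)
  ------
  011011  (27)

27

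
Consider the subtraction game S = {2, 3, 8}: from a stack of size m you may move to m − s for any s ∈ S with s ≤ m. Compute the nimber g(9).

Build the Grundy sequence with g(k) = mex{g(k−s) : s ∈ {2, 3, 8}, s ≤ k}:
g(0) = mex{} = 0
g(1) = mex{} = 0
g(2) = mex{0} = 1
g(3) = mex{0} = 1
g(4) = mex{0,1} = 2
g(5) = mex{1} = 0
g(6) = mex{1,2} = 0
g(7) = mex{0,2} = 1
g(8) = mex{0} = 1
g(9) = mex{0,1} = 2
So g(9) = 2.

2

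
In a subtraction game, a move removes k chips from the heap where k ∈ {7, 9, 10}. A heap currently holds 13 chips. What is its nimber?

Grundy values for subtraction set {7, 9, 10}:
k:     0  1  2  3  4  5  6  7  8  9 10 11 12 13
g(k):  0  0  0  0  0  0  0  1  1  1  1  1  1  1
So g(13) = 1.

1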